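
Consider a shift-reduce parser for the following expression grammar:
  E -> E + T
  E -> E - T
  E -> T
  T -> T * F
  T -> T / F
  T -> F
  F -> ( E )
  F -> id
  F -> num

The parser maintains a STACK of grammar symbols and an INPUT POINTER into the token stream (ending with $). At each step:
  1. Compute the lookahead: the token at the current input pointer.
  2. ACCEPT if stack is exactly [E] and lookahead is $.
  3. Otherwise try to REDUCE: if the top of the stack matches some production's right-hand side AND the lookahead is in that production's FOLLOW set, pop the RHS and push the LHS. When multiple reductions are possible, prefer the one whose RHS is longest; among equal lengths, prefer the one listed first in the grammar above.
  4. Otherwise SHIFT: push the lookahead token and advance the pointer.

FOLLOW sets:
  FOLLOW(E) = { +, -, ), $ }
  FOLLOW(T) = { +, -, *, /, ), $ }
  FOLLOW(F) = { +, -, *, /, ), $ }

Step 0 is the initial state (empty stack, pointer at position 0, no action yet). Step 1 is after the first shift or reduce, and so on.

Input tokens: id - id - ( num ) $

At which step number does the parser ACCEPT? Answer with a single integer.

Step 1: shift id. Stack=[id] ptr=1 lookahead=- remaining=[- id - ( num ) $]
Step 2: reduce F->id. Stack=[F] ptr=1 lookahead=- remaining=[- id - ( num ) $]
Step 3: reduce T->F. Stack=[T] ptr=1 lookahead=- remaining=[- id - ( num ) $]
Step 4: reduce E->T. Stack=[E] ptr=1 lookahead=- remaining=[- id - ( num ) $]
Step 5: shift -. Stack=[E -] ptr=2 lookahead=id remaining=[id - ( num ) $]
Step 6: shift id. Stack=[E - id] ptr=3 lookahead=- remaining=[- ( num ) $]
Step 7: reduce F->id. Stack=[E - F] ptr=3 lookahead=- remaining=[- ( num ) $]
Step 8: reduce T->F. Stack=[E - T] ptr=3 lookahead=- remaining=[- ( num ) $]
Step 9: reduce E->E - T. Stack=[E] ptr=3 lookahead=- remaining=[- ( num ) $]
Step 10: shift -. Stack=[E -] ptr=4 lookahead=( remaining=[( num ) $]
Step 11: shift (. Stack=[E - (] ptr=5 lookahead=num remaining=[num ) $]
Step 12: shift num. Stack=[E - ( num] ptr=6 lookahead=) remaining=[) $]
Step 13: reduce F->num. Stack=[E - ( F] ptr=6 lookahead=) remaining=[) $]
Step 14: reduce T->F. Stack=[E - ( T] ptr=6 lookahead=) remaining=[) $]
Step 15: reduce E->T. Stack=[E - ( E] ptr=6 lookahead=) remaining=[) $]
Step 16: shift ). Stack=[E - ( E )] ptr=7 lookahead=$ remaining=[$]
Step 17: reduce F->( E ). Stack=[E - F] ptr=7 lookahead=$ remaining=[$]
Step 18: reduce T->F. Stack=[E - T] ptr=7 lookahead=$ remaining=[$]
Step 19: reduce E->E - T. Stack=[E] ptr=7 lookahead=$ remaining=[$]
Step 20: accept. Stack=[E] ptr=7 lookahead=$ remaining=[$]

Answer: 20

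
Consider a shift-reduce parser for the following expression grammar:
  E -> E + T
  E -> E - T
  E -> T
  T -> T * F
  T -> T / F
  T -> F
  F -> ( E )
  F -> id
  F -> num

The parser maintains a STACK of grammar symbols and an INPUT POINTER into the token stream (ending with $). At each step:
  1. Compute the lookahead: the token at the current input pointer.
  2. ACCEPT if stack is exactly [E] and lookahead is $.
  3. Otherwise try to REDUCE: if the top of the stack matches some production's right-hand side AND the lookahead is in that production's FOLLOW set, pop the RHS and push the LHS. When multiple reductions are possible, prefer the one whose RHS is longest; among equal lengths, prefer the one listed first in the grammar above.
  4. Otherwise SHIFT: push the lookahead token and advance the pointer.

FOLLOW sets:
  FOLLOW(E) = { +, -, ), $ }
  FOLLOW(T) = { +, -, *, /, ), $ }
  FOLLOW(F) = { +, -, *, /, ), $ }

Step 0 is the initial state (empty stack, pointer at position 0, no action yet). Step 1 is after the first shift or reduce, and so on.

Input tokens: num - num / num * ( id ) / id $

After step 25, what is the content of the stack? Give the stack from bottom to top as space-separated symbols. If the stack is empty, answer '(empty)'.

Answer: E - T

Derivation:
Step 1: shift num. Stack=[num] ptr=1 lookahead=- remaining=[- num / num * ( id ) / id $]
Step 2: reduce F->num. Stack=[F] ptr=1 lookahead=- remaining=[- num / num * ( id ) / id $]
Step 3: reduce T->F. Stack=[T] ptr=1 lookahead=- remaining=[- num / num * ( id ) / id $]
Step 4: reduce E->T. Stack=[E] ptr=1 lookahead=- remaining=[- num / num * ( id ) / id $]
Step 5: shift -. Stack=[E -] ptr=2 lookahead=num remaining=[num / num * ( id ) / id $]
Step 6: shift num. Stack=[E - num] ptr=3 lookahead=/ remaining=[/ num * ( id ) / id $]
Step 7: reduce F->num. Stack=[E - F] ptr=3 lookahead=/ remaining=[/ num * ( id ) / id $]
Step 8: reduce T->F. Stack=[E - T] ptr=3 lookahead=/ remaining=[/ num * ( id ) / id $]
Step 9: shift /. Stack=[E - T /] ptr=4 lookahead=num remaining=[num * ( id ) / id $]
Step 10: shift num. Stack=[E - T / num] ptr=5 lookahead=* remaining=[* ( id ) / id $]
Step 11: reduce F->num. Stack=[E - T / F] ptr=5 lookahead=* remaining=[* ( id ) / id $]
Step 12: reduce T->T / F. Stack=[E - T] ptr=5 lookahead=* remaining=[* ( id ) / id $]
Step 13: shift *. Stack=[E - T *] ptr=6 lookahead=( remaining=[( id ) / id $]
Step 14: shift (. Stack=[E - T * (] ptr=7 lookahead=id remaining=[id ) / id $]
Step 15: shift id. Stack=[E - T * ( id] ptr=8 lookahead=) remaining=[) / id $]
Step 16: reduce F->id. Stack=[E - T * ( F] ptr=8 lookahead=) remaining=[) / id $]
Step 17: reduce T->F. Stack=[E - T * ( T] ptr=8 lookahead=) remaining=[) / id $]
Step 18: reduce E->T. Stack=[E - T * ( E] ptr=8 lookahead=) remaining=[) / id $]
Step 19: shift ). Stack=[E - T * ( E )] ptr=9 lookahead=/ remaining=[/ id $]
Step 20: reduce F->( E ). Stack=[E - T * F] ptr=9 lookahead=/ remaining=[/ id $]
Step 21: reduce T->T * F. Stack=[E - T] ptr=9 lookahead=/ remaining=[/ id $]
Step 22: shift /. Stack=[E - T /] ptr=10 lookahead=id remaining=[id $]
Step 23: shift id. Stack=[E - T / id] ptr=11 lookahead=$ remaining=[$]
Step 24: reduce F->id. Stack=[E - T / F] ptr=11 lookahead=$ remaining=[$]
Step 25: reduce T->T / F. Stack=[E - T] ptr=11 lookahead=$ remaining=[$]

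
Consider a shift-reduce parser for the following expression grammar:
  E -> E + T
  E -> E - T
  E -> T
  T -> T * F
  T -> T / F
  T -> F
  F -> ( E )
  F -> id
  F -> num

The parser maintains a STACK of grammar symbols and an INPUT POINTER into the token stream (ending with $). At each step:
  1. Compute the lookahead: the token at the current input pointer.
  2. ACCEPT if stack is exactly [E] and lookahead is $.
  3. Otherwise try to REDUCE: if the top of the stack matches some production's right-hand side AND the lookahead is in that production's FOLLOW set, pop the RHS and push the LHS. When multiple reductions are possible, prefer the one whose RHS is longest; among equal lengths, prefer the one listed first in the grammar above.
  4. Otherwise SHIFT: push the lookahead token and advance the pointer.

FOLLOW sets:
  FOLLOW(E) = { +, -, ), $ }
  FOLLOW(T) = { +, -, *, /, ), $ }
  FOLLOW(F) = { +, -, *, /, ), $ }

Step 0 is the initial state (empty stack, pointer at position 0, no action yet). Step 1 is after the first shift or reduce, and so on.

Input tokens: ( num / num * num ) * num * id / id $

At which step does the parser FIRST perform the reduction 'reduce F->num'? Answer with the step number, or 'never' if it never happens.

Step 1: shift (. Stack=[(] ptr=1 lookahead=num remaining=[num / num * num ) * num * id / id $]
Step 2: shift num. Stack=[( num] ptr=2 lookahead=/ remaining=[/ num * num ) * num * id / id $]
Step 3: reduce F->num. Stack=[( F] ptr=2 lookahead=/ remaining=[/ num * num ) * num * id / id $]

Answer: 3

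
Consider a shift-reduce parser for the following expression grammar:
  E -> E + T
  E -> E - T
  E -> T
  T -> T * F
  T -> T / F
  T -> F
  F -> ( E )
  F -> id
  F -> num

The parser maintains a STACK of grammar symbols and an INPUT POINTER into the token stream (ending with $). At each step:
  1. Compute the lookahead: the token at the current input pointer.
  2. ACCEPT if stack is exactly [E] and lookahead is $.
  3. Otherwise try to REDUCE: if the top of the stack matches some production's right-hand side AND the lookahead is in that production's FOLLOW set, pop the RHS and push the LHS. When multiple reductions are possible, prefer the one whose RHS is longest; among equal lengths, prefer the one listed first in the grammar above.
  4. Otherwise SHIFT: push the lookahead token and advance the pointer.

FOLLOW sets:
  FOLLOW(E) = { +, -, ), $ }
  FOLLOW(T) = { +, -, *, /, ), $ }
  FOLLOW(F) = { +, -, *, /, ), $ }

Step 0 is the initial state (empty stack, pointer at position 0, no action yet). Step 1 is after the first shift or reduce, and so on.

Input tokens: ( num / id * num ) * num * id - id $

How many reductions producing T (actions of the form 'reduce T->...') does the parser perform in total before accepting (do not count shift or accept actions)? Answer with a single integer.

Step 1: shift (. Stack=[(] ptr=1 lookahead=num remaining=[num / id * num ) * num * id - id $]
Step 2: shift num. Stack=[( num] ptr=2 lookahead=/ remaining=[/ id * num ) * num * id - id $]
Step 3: reduce F->num. Stack=[( F] ptr=2 lookahead=/ remaining=[/ id * num ) * num * id - id $]
Step 4: reduce T->F. Stack=[( T] ptr=2 lookahead=/ remaining=[/ id * num ) * num * id - id $]
Step 5: shift /. Stack=[( T /] ptr=3 lookahead=id remaining=[id * num ) * num * id - id $]
Step 6: shift id. Stack=[( T / id] ptr=4 lookahead=* remaining=[* num ) * num * id - id $]
Step 7: reduce F->id. Stack=[( T / F] ptr=4 lookahead=* remaining=[* num ) * num * id - id $]
Step 8: reduce T->T / F. Stack=[( T] ptr=4 lookahead=* remaining=[* num ) * num * id - id $]
Step 9: shift *. Stack=[( T *] ptr=5 lookahead=num remaining=[num ) * num * id - id $]
Step 10: shift num. Stack=[( T * num] ptr=6 lookahead=) remaining=[) * num * id - id $]
Step 11: reduce F->num. Stack=[( T * F] ptr=6 lookahead=) remaining=[) * num * id - id $]
Step 12: reduce T->T * F. Stack=[( T] ptr=6 lookahead=) remaining=[) * num * id - id $]
Step 13: reduce E->T. Stack=[( E] ptr=6 lookahead=) remaining=[) * num * id - id $]
Step 14: shift ). Stack=[( E )] ptr=7 lookahead=* remaining=[* num * id - id $]
Step 15: reduce F->( E ). Stack=[F] ptr=7 lookahead=* remaining=[* num * id - id $]
Step 16: reduce T->F. Stack=[T] ptr=7 lookahead=* remaining=[* num * id - id $]
Step 17: shift *. Stack=[T *] ptr=8 lookahead=num remaining=[num * id - id $]
Step 18: shift num. Stack=[T * num] ptr=9 lookahead=* remaining=[* id - id $]
Step 19: reduce F->num. Stack=[T * F] ptr=9 lookahead=* remaining=[* id - id $]
Step 20: reduce T->T * F. Stack=[T] ptr=9 lookahead=* remaining=[* id - id $]
Step 21: shift *. Stack=[T *] ptr=10 lookahead=id remaining=[id - id $]
Step 22: shift id. Stack=[T * id] ptr=11 lookahead=- remaining=[- id $]
Step 23: reduce F->id. Stack=[T * F] ptr=11 lookahead=- remaining=[- id $]
Step 24: reduce T->T * F. Stack=[T] ptr=11 lookahead=- remaining=[- id $]
Step 25: reduce E->T. Stack=[E] ptr=11 lookahead=- remaining=[- id $]
Step 26: shift -. Stack=[E -] ptr=12 lookahead=id remaining=[id $]
Step 27: shift id. Stack=[E - id] ptr=13 lookahead=$ remaining=[$]
Step 28: reduce F->id. Stack=[E - F] ptr=13 lookahead=$ remaining=[$]
Step 29: reduce T->F. Stack=[E - T] ptr=13 lookahead=$ remaining=[$]
Step 30: reduce E->E - T. Stack=[E] ptr=13 lookahead=$ remaining=[$]
Step 31: accept. Stack=[E] ptr=13 lookahead=$ remaining=[$]

Answer: 7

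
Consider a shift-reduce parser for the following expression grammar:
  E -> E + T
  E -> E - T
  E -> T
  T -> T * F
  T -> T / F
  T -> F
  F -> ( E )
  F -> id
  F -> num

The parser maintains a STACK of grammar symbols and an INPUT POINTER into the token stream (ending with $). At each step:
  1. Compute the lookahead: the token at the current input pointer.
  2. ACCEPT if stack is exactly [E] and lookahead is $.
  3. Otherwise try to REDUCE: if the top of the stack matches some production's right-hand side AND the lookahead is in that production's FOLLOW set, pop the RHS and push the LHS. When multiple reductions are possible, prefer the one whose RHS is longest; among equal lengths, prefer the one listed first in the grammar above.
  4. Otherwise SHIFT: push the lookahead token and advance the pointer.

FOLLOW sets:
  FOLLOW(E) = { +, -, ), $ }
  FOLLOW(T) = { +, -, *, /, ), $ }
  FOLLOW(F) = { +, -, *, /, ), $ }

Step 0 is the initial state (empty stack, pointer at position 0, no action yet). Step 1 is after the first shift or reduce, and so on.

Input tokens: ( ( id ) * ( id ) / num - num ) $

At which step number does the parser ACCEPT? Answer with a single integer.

Step 1: shift (. Stack=[(] ptr=1 lookahead=( remaining=[( id ) * ( id ) / num - num ) $]
Step 2: shift (. Stack=[( (] ptr=2 lookahead=id remaining=[id ) * ( id ) / num - num ) $]
Step 3: shift id. Stack=[( ( id] ptr=3 lookahead=) remaining=[) * ( id ) / num - num ) $]
Step 4: reduce F->id. Stack=[( ( F] ptr=3 lookahead=) remaining=[) * ( id ) / num - num ) $]
Step 5: reduce T->F. Stack=[( ( T] ptr=3 lookahead=) remaining=[) * ( id ) / num - num ) $]
Step 6: reduce E->T. Stack=[( ( E] ptr=3 lookahead=) remaining=[) * ( id ) / num - num ) $]
Step 7: shift ). Stack=[( ( E )] ptr=4 lookahead=* remaining=[* ( id ) / num - num ) $]
Step 8: reduce F->( E ). Stack=[( F] ptr=4 lookahead=* remaining=[* ( id ) / num - num ) $]
Step 9: reduce T->F. Stack=[( T] ptr=4 lookahead=* remaining=[* ( id ) / num - num ) $]
Step 10: shift *. Stack=[( T *] ptr=5 lookahead=( remaining=[( id ) / num - num ) $]
Step 11: shift (. Stack=[( T * (] ptr=6 lookahead=id remaining=[id ) / num - num ) $]
Step 12: shift id. Stack=[( T * ( id] ptr=7 lookahead=) remaining=[) / num - num ) $]
Step 13: reduce F->id. Stack=[( T * ( F] ptr=7 lookahead=) remaining=[) / num - num ) $]
Step 14: reduce T->F. Stack=[( T * ( T] ptr=7 lookahead=) remaining=[) / num - num ) $]
Step 15: reduce E->T. Stack=[( T * ( E] ptr=7 lookahead=) remaining=[) / num - num ) $]
Step 16: shift ). Stack=[( T * ( E )] ptr=8 lookahead=/ remaining=[/ num - num ) $]
Step 17: reduce F->( E ). Stack=[( T * F] ptr=8 lookahead=/ remaining=[/ num - num ) $]
Step 18: reduce T->T * F. Stack=[( T] ptr=8 lookahead=/ remaining=[/ num - num ) $]
Step 19: shift /. Stack=[( T /] ptr=9 lookahead=num remaining=[num - num ) $]
Step 20: shift num. Stack=[( T / num] ptr=10 lookahead=- remaining=[- num ) $]
Step 21: reduce F->num. Stack=[( T / F] ptr=10 lookahead=- remaining=[- num ) $]
Step 22: reduce T->T / F. Stack=[( T] ptr=10 lookahead=- remaining=[- num ) $]
Step 23: reduce E->T. Stack=[( E] ptr=10 lookahead=- remaining=[- num ) $]
Step 24: shift -. Stack=[( E -] ptr=11 lookahead=num remaining=[num ) $]
Step 25: shift num. Stack=[( E - num] ptr=12 lookahead=) remaining=[) $]
Step 26: reduce F->num. Stack=[( E - F] ptr=12 lookahead=) remaining=[) $]
Step 27: reduce T->F. Stack=[( E - T] ptr=12 lookahead=) remaining=[) $]
Step 28: reduce E->E - T. Stack=[( E] ptr=12 lookahead=) remaining=[) $]
Step 29: shift ). Stack=[( E )] ptr=13 lookahead=$ remaining=[$]
Step 30: reduce F->( E ). Stack=[F] ptr=13 lookahead=$ remaining=[$]
Step 31: reduce T->F. Stack=[T] ptr=13 lookahead=$ remaining=[$]
Step 32: reduce E->T. Stack=[E] ptr=13 lookahead=$ remaining=[$]
Step 33: accept. Stack=[E] ptr=13 lookahead=$ remaining=[$]

Answer: 33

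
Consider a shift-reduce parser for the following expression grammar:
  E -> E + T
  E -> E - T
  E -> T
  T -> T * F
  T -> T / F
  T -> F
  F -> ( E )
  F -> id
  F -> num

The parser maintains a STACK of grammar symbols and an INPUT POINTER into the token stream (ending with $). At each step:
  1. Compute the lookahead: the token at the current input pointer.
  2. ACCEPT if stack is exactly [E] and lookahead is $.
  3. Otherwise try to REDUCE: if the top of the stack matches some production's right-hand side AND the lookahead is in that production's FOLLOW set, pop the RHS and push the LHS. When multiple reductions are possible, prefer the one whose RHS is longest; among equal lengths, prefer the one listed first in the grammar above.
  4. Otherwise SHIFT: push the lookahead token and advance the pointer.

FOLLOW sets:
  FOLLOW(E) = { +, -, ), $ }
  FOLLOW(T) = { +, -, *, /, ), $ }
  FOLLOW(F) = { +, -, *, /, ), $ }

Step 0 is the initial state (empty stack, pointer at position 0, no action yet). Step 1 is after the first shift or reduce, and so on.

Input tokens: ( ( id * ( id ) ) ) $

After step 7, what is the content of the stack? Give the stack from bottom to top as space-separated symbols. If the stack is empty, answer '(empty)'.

Step 1: shift (. Stack=[(] ptr=1 lookahead=( remaining=[( id * ( id ) ) ) $]
Step 2: shift (. Stack=[( (] ptr=2 lookahead=id remaining=[id * ( id ) ) ) $]
Step 3: shift id. Stack=[( ( id] ptr=3 lookahead=* remaining=[* ( id ) ) ) $]
Step 4: reduce F->id. Stack=[( ( F] ptr=3 lookahead=* remaining=[* ( id ) ) ) $]
Step 5: reduce T->F. Stack=[( ( T] ptr=3 lookahead=* remaining=[* ( id ) ) ) $]
Step 6: shift *. Stack=[( ( T *] ptr=4 lookahead=( remaining=[( id ) ) ) $]
Step 7: shift (. Stack=[( ( T * (] ptr=5 lookahead=id remaining=[id ) ) ) $]

Answer: ( ( T * (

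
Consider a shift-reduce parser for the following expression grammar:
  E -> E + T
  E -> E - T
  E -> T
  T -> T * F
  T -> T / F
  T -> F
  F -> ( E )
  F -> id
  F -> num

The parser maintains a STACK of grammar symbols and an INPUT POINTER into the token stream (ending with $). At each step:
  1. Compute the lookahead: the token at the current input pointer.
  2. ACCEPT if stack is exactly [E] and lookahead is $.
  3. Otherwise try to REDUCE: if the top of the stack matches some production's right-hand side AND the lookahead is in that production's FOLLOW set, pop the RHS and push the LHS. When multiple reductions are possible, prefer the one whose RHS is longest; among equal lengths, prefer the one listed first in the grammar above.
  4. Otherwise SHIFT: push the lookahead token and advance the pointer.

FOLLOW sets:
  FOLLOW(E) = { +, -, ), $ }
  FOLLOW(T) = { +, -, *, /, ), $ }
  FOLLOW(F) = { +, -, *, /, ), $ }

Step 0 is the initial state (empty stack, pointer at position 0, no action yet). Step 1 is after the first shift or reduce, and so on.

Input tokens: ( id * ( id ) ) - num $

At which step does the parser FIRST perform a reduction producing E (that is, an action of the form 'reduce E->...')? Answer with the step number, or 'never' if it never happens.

Step 1: shift (. Stack=[(] ptr=1 lookahead=id remaining=[id * ( id ) ) - num $]
Step 2: shift id. Stack=[( id] ptr=2 lookahead=* remaining=[* ( id ) ) - num $]
Step 3: reduce F->id. Stack=[( F] ptr=2 lookahead=* remaining=[* ( id ) ) - num $]
Step 4: reduce T->F. Stack=[( T] ptr=2 lookahead=* remaining=[* ( id ) ) - num $]
Step 5: shift *. Stack=[( T *] ptr=3 lookahead=( remaining=[( id ) ) - num $]
Step 6: shift (. Stack=[( T * (] ptr=4 lookahead=id remaining=[id ) ) - num $]
Step 7: shift id. Stack=[( T * ( id] ptr=5 lookahead=) remaining=[) ) - num $]
Step 8: reduce F->id. Stack=[( T * ( F] ptr=5 lookahead=) remaining=[) ) - num $]
Step 9: reduce T->F. Stack=[( T * ( T] ptr=5 lookahead=) remaining=[) ) - num $]
Step 10: reduce E->T. Stack=[( T * ( E] ptr=5 lookahead=) remaining=[) ) - num $]

Answer: 10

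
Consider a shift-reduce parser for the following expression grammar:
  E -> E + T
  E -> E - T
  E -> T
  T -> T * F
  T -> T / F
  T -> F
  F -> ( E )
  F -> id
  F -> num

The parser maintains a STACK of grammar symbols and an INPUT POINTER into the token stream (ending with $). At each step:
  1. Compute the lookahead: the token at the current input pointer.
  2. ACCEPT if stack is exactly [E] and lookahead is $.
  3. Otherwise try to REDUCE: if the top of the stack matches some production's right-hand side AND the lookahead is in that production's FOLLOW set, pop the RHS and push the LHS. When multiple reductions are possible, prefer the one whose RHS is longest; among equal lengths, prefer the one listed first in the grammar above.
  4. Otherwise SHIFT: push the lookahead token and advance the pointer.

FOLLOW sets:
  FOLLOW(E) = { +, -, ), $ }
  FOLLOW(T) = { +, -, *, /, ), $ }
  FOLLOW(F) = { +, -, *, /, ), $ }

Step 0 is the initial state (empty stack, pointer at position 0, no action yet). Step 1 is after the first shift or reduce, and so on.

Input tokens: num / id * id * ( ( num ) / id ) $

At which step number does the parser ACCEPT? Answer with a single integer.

Answer: 31

Derivation:
Step 1: shift num. Stack=[num] ptr=1 lookahead=/ remaining=[/ id * id * ( ( num ) / id ) $]
Step 2: reduce F->num. Stack=[F] ptr=1 lookahead=/ remaining=[/ id * id * ( ( num ) / id ) $]
Step 3: reduce T->F. Stack=[T] ptr=1 lookahead=/ remaining=[/ id * id * ( ( num ) / id ) $]
Step 4: shift /. Stack=[T /] ptr=2 lookahead=id remaining=[id * id * ( ( num ) / id ) $]
Step 5: shift id. Stack=[T / id] ptr=3 lookahead=* remaining=[* id * ( ( num ) / id ) $]
Step 6: reduce F->id. Stack=[T / F] ptr=3 lookahead=* remaining=[* id * ( ( num ) / id ) $]
Step 7: reduce T->T / F. Stack=[T] ptr=3 lookahead=* remaining=[* id * ( ( num ) / id ) $]
Step 8: shift *. Stack=[T *] ptr=4 lookahead=id remaining=[id * ( ( num ) / id ) $]
Step 9: shift id. Stack=[T * id] ptr=5 lookahead=* remaining=[* ( ( num ) / id ) $]
Step 10: reduce F->id. Stack=[T * F] ptr=5 lookahead=* remaining=[* ( ( num ) / id ) $]
Step 11: reduce T->T * F. Stack=[T] ptr=5 lookahead=* remaining=[* ( ( num ) / id ) $]
Step 12: shift *. Stack=[T *] ptr=6 lookahead=( remaining=[( ( num ) / id ) $]
Step 13: shift (. Stack=[T * (] ptr=7 lookahead=( remaining=[( num ) / id ) $]
Step 14: shift (. Stack=[T * ( (] ptr=8 lookahead=num remaining=[num ) / id ) $]
Step 15: shift num. Stack=[T * ( ( num] ptr=9 lookahead=) remaining=[) / id ) $]
Step 16: reduce F->num. Stack=[T * ( ( F] ptr=9 lookahead=) remaining=[) / id ) $]
Step 17: reduce T->F. Stack=[T * ( ( T] ptr=9 lookahead=) remaining=[) / id ) $]
Step 18: reduce E->T. Stack=[T * ( ( E] ptr=9 lookahead=) remaining=[) / id ) $]
Step 19: shift ). Stack=[T * ( ( E )] ptr=10 lookahead=/ remaining=[/ id ) $]
Step 20: reduce F->( E ). Stack=[T * ( F] ptr=10 lookahead=/ remaining=[/ id ) $]
Step 21: reduce T->F. Stack=[T * ( T] ptr=10 lookahead=/ remaining=[/ id ) $]
Step 22: shift /. Stack=[T * ( T /] ptr=11 lookahead=id remaining=[id ) $]
Step 23: shift id. Stack=[T * ( T / id] ptr=12 lookahead=) remaining=[) $]
Step 24: reduce F->id. Stack=[T * ( T / F] ptr=12 lookahead=) remaining=[) $]
Step 25: reduce T->T / F. Stack=[T * ( T] ptr=12 lookahead=) remaining=[) $]
Step 26: reduce E->T. Stack=[T * ( E] ptr=12 lookahead=) remaining=[) $]
Step 27: shift ). Stack=[T * ( E )] ptr=13 lookahead=$ remaining=[$]
Step 28: reduce F->( E ). Stack=[T * F] ptr=13 lookahead=$ remaining=[$]
Step 29: reduce T->T * F. Stack=[T] ptr=13 lookahead=$ remaining=[$]
Step 30: reduce E->T. Stack=[E] ptr=13 lookahead=$ remaining=[$]
Step 31: accept. Stack=[E] ptr=13 lookahead=$ remaining=[$]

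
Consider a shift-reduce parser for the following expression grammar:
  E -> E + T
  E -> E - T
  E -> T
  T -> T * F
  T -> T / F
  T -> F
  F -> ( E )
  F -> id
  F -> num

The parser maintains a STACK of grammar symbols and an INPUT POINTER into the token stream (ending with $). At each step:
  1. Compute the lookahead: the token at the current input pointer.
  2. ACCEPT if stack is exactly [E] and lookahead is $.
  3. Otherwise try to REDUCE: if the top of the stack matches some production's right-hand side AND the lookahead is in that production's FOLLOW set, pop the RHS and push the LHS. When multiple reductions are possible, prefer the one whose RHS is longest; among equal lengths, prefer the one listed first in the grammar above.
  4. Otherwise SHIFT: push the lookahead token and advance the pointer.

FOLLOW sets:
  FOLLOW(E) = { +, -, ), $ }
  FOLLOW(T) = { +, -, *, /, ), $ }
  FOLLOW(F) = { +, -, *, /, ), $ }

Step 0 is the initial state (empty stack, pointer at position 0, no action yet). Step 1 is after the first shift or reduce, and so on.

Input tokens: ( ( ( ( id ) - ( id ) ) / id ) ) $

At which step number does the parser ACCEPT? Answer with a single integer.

Step 1: shift (. Stack=[(] ptr=1 lookahead=( remaining=[( ( ( id ) - ( id ) ) / id ) ) $]
Step 2: shift (. Stack=[( (] ptr=2 lookahead=( remaining=[( ( id ) - ( id ) ) / id ) ) $]
Step 3: shift (. Stack=[( ( (] ptr=3 lookahead=( remaining=[( id ) - ( id ) ) / id ) ) $]
Step 4: shift (. Stack=[( ( ( (] ptr=4 lookahead=id remaining=[id ) - ( id ) ) / id ) ) $]
Step 5: shift id. Stack=[( ( ( ( id] ptr=5 lookahead=) remaining=[) - ( id ) ) / id ) ) $]
Step 6: reduce F->id. Stack=[( ( ( ( F] ptr=5 lookahead=) remaining=[) - ( id ) ) / id ) ) $]
Step 7: reduce T->F. Stack=[( ( ( ( T] ptr=5 lookahead=) remaining=[) - ( id ) ) / id ) ) $]
Step 8: reduce E->T. Stack=[( ( ( ( E] ptr=5 lookahead=) remaining=[) - ( id ) ) / id ) ) $]
Step 9: shift ). Stack=[( ( ( ( E )] ptr=6 lookahead=- remaining=[- ( id ) ) / id ) ) $]
Step 10: reduce F->( E ). Stack=[( ( ( F] ptr=6 lookahead=- remaining=[- ( id ) ) / id ) ) $]
Step 11: reduce T->F. Stack=[( ( ( T] ptr=6 lookahead=- remaining=[- ( id ) ) / id ) ) $]
Step 12: reduce E->T. Stack=[( ( ( E] ptr=6 lookahead=- remaining=[- ( id ) ) / id ) ) $]
Step 13: shift -. Stack=[( ( ( E -] ptr=7 lookahead=( remaining=[( id ) ) / id ) ) $]
Step 14: shift (. Stack=[( ( ( E - (] ptr=8 lookahead=id remaining=[id ) ) / id ) ) $]
Step 15: shift id. Stack=[( ( ( E - ( id] ptr=9 lookahead=) remaining=[) ) / id ) ) $]
Step 16: reduce F->id. Stack=[( ( ( E - ( F] ptr=9 lookahead=) remaining=[) ) / id ) ) $]
Step 17: reduce T->F. Stack=[( ( ( E - ( T] ptr=9 lookahead=) remaining=[) ) / id ) ) $]
Step 18: reduce E->T. Stack=[( ( ( E - ( E] ptr=9 lookahead=) remaining=[) ) / id ) ) $]
Step 19: shift ). Stack=[( ( ( E - ( E )] ptr=10 lookahead=) remaining=[) / id ) ) $]
Step 20: reduce F->( E ). Stack=[( ( ( E - F] ptr=10 lookahead=) remaining=[) / id ) ) $]
Step 21: reduce T->F. Stack=[( ( ( E - T] ptr=10 lookahead=) remaining=[) / id ) ) $]
Step 22: reduce E->E - T. Stack=[( ( ( E] ptr=10 lookahead=) remaining=[) / id ) ) $]
Step 23: shift ). Stack=[( ( ( E )] ptr=11 lookahead=/ remaining=[/ id ) ) $]
Step 24: reduce F->( E ). Stack=[( ( F] ptr=11 lookahead=/ remaining=[/ id ) ) $]
Step 25: reduce T->F. Stack=[( ( T] ptr=11 lookahead=/ remaining=[/ id ) ) $]
Step 26: shift /. Stack=[( ( T /] ptr=12 lookahead=id remaining=[id ) ) $]
Step 27: shift id. Stack=[( ( T / id] ptr=13 lookahead=) remaining=[) ) $]
Step 28: reduce F->id. Stack=[( ( T / F] ptr=13 lookahead=) remaining=[) ) $]
Step 29: reduce T->T / F. Stack=[( ( T] ptr=13 lookahead=) remaining=[) ) $]
Step 30: reduce E->T. Stack=[( ( E] ptr=13 lookahead=) remaining=[) ) $]
Step 31: shift ). Stack=[( ( E )] ptr=14 lookahead=) remaining=[) $]
Step 32: reduce F->( E ). Stack=[( F] ptr=14 lookahead=) remaining=[) $]
Step 33: reduce T->F. Stack=[( T] ptr=14 lookahead=) remaining=[) $]
Step 34: reduce E->T. Stack=[( E] ptr=14 lookahead=) remaining=[) $]
Step 35: shift ). Stack=[( E )] ptr=15 lookahead=$ remaining=[$]
Step 36: reduce F->( E ). Stack=[F] ptr=15 lookahead=$ remaining=[$]
Step 37: reduce T->F. Stack=[T] ptr=15 lookahead=$ remaining=[$]
Step 38: reduce E->T. Stack=[E] ptr=15 lookahead=$ remaining=[$]
Step 39: accept. Stack=[E] ptr=15 lookahead=$ remaining=[$]

Answer: 39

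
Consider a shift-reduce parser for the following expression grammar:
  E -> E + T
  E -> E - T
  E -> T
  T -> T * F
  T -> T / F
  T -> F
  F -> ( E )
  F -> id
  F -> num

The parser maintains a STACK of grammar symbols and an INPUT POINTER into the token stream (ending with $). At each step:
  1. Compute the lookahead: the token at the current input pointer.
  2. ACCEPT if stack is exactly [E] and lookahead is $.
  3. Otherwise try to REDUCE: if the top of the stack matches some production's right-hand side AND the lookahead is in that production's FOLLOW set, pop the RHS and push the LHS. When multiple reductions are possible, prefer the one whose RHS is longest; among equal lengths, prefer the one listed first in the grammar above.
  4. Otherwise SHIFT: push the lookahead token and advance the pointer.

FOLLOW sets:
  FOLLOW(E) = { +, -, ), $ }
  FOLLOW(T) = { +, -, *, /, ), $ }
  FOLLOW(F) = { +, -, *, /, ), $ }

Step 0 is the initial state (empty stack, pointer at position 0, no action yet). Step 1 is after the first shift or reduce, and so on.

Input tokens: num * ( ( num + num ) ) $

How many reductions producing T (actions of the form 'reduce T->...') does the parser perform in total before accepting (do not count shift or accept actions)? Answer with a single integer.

Answer: 5

Derivation:
Step 1: shift num. Stack=[num] ptr=1 lookahead=* remaining=[* ( ( num + num ) ) $]
Step 2: reduce F->num. Stack=[F] ptr=1 lookahead=* remaining=[* ( ( num + num ) ) $]
Step 3: reduce T->F. Stack=[T] ptr=1 lookahead=* remaining=[* ( ( num + num ) ) $]
Step 4: shift *. Stack=[T *] ptr=2 lookahead=( remaining=[( ( num + num ) ) $]
Step 5: shift (. Stack=[T * (] ptr=3 lookahead=( remaining=[( num + num ) ) $]
Step 6: shift (. Stack=[T * ( (] ptr=4 lookahead=num remaining=[num + num ) ) $]
Step 7: shift num. Stack=[T * ( ( num] ptr=5 lookahead=+ remaining=[+ num ) ) $]
Step 8: reduce F->num. Stack=[T * ( ( F] ptr=5 lookahead=+ remaining=[+ num ) ) $]
Step 9: reduce T->F. Stack=[T * ( ( T] ptr=5 lookahead=+ remaining=[+ num ) ) $]
Step 10: reduce E->T. Stack=[T * ( ( E] ptr=5 lookahead=+ remaining=[+ num ) ) $]
Step 11: shift +. Stack=[T * ( ( E +] ptr=6 lookahead=num remaining=[num ) ) $]
Step 12: shift num. Stack=[T * ( ( E + num] ptr=7 lookahead=) remaining=[) ) $]
Step 13: reduce F->num. Stack=[T * ( ( E + F] ptr=7 lookahead=) remaining=[) ) $]
Step 14: reduce T->F. Stack=[T * ( ( E + T] ptr=7 lookahead=) remaining=[) ) $]
Step 15: reduce E->E + T. Stack=[T * ( ( E] ptr=7 lookahead=) remaining=[) ) $]
Step 16: shift ). Stack=[T * ( ( E )] ptr=8 lookahead=) remaining=[) $]
Step 17: reduce F->( E ). Stack=[T * ( F] ptr=8 lookahead=) remaining=[) $]
Step 18: reduce T->F. Stack=[T * ( T] ptr=8 lookahead=) remaining=[) $]
Step 19: reduce E->T. Stack=[T * ( E] ptr=8 lookahead=) remaining=[) $]
Step 20: shift ). Stack=[T * ( E )] ptr=9 lookahead=$ remaining=[$]
Step 21: reduce F->( E ). Stack=[T * F] ptr=9 lookahead=$ remaining=[$]
Step 22: reduce T->T * F. Stack=[T] ptr=9 lookahead=$ remaining=[$]
Step 23: reduce E->T. Stack=[E] ptr=9 lookahead=$ remaining=[$]
Step 24: accept. Stack=[E] ptr=9 lookahead=$ remaining=[$]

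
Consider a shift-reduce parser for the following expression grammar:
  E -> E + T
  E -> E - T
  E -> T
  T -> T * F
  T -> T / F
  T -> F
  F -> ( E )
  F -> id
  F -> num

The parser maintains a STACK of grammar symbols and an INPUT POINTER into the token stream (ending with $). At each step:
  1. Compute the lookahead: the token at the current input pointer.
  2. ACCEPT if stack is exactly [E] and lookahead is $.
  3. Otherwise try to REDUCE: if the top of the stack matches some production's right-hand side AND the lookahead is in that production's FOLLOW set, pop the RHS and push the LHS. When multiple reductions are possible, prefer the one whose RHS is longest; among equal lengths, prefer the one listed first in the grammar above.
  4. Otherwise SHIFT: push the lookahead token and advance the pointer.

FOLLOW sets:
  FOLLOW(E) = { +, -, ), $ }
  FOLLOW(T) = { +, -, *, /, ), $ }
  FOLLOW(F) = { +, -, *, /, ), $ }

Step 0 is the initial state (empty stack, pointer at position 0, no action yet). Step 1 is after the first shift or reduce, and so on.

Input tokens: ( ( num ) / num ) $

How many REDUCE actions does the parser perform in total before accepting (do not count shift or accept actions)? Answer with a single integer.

Answer: 11

Derivation:
Step 1: shift (. Stack=[(] ptr=1 lookahead=( remaining=[( num ) / num ) $]
Step 2: shift (. Stack=[( (] ptr=2 lookahead=num remaining=[num ) / num ) $]
Step 3: shift num. Stack=[( ( num] ptr=3 lookahead=) remaining=[) / num ) $]
Step 4: reduce F->num. Stack=[( ( F] ptr=3 lookahead=) remaining=[) / num ) $]
Step 5: reduce T->F. Stack=[( ( T] ptr=3 lookahead=) remaining=[) / num ) $]
Step 6: reduce E->T. Stack=[( ( E] ptr=3 lookahead=) remaining=[) / num ) $]
Step 7: shift ). Stack=[( ( E )] ptr=4 lookahead=/ remaining=[/ num ) $]
Step 8: reduce F->( E ). Stack=[( F] ptr=4 lookahead=/ remaining=[/ num ) $]
Step 9: reduce T->F. Stack=[( T] ptr=4 lookahead=/ remaining=[/ num ) $]
Step 10: shift /. Stack=[( T /] ptr=5 lookahead=num remaining=[num ) $]
Step 11: shift num. Stack=[( T / num] ptr=6 lookahead=) remaining=[) $]
Step 12: reduce F->num. Stack=[( T / F] ptr=6 lookahead=) remaining=[) $]
Step 13: reduce T->T / F. Stack=[( T] ptr=6 lookahead=) remaining=[) $]
Step 14: reduce E->T. Stack=[( E] ptr=6 lookahead=) remaining=[) $]
Step 15: shift ). Stack=[( E )] ptr=7 lookahead=$ remaining=[$]
Step 16: reduce F->( E ). Stack=[F] ptr=7 lookahead=$ remaining=[$]
Step 17: reduce T->F. Stack=[T] ptr=7 lookahead=$ remaining=[$]
Step 18: reduce E->T. Stack=[E] ptr=7 lookahead=$ remaining=[$]
Step 19: accept. Stack=[E] ptr=7 lookahead=$ remaining=[$]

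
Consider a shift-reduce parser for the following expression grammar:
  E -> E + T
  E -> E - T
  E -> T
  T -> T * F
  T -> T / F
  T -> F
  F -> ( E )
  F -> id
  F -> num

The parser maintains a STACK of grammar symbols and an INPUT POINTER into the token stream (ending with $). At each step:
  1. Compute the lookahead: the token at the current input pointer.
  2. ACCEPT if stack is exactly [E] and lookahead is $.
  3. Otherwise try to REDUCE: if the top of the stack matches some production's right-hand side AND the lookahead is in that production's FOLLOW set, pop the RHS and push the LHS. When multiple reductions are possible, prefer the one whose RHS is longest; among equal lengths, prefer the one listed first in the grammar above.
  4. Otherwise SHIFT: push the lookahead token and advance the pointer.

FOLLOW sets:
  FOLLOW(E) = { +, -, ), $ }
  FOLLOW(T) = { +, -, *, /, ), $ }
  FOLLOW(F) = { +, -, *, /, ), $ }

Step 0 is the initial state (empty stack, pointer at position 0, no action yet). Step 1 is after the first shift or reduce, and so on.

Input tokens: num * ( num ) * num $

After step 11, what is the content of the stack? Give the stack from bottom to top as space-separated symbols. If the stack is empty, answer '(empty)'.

Step 1: shift num. Stack=[num] ptr=1 lookahead=* remaining=[* ( num ) * num $]
Step 2: reduce F->num. Stack=[F] ptr=1 lookahead=* remaining=[* ( num ) * num $]
Step 3: reduce T->F. Stack=[T] ptr=1 lookahead=* remaining=[* ( num ) * num $]
Step 4: shift *. Stack=[T *] ptr=2 lookahead=( remaining=[( num ) * num $]
Step 5: shift (. Stack=[T * (] ptr=3 lookahead=num remaining=[num ) * num $]
Step 6: shift num. Stack=[T * ( num] ptr=4 lookahead=) remaining=[) * num $]
Step 7: reduce F->num. Stack=[T * ( F] ptr=4 lookahead=) remaining=[) * num $]
Step 8: reduce T->F. Stack=[T * ( T] ptr=4 lookahead=) remaining=[) * num $]
Step 9: reduce E->T. Stack=[T * ( E] ptr=4 lookahead=) remaining=[) * num $]
Step 10: shift ). Stack=[T * ( E )] ptr=5 lookahead=* remaining=[* num $]
Step 11: reduce F->( E ). Stack=[T * F] ptr=5 lookahead=* remaining=[* num $]

Answer: T * F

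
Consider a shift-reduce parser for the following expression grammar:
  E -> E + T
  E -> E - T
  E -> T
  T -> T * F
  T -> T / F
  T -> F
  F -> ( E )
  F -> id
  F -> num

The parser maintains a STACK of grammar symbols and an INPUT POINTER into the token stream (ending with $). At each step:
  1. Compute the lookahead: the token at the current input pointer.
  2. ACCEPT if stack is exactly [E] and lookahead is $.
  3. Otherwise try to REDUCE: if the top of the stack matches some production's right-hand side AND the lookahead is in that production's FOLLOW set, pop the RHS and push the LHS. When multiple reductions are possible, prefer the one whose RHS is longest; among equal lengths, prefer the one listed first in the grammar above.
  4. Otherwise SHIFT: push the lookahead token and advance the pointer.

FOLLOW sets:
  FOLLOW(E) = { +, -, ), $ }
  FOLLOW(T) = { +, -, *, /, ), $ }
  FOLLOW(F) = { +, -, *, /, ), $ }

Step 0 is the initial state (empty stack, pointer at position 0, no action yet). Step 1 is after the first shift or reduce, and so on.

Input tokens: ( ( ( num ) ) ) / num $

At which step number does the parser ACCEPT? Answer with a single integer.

Answer: 24

Derivation:
Step 1: shift (. Stack=[(] ptr=1 lookahead=( remaining=[( ( num ) ) ) / num $]
Step 2: shift (. Stack=[( (] ptr=2 lookahead=( remaining=[( num ) ) ) / num $]
Step 3: shift (. Stack=[( ( (] ptr=3 lookahead=num remaining=[num ) ) ) / num $]
Step 4: shift num. Stack=[( ( ( num] ptr=4 lookahead=) remaining=[) ) ) / num $]
Step 5: reduce F->num. Stack=[( ( ( F] ptr=4 lookahead=) remaining=[) ) ) / num $]
Step 6: reduce T->F. Stack=[( ( ( T] ptr=4 lookahead=) remaining=[) ) ) / num $]
Step 7: reduce E->T. Stack=[( ( ( E] ptr=4 lookahead=) remaining=[) ) ) / num $]
Step 8: shift ). Stack=[( ( ( E )] ptr=5 lookahead=) remaining=[) ) / num $]
Step 9: reduce F->( E ). Stack=[( ( F] ptr=5 lookahead=) remaining=[) ) / num $]
Step 10: reduce T->F. Stack=[( ( T] ptr=5 lookahead=) remaining=[) ) / num $]
Step 11: reduce E->T. Stack=[( ( E] ptr=5 lookahead=) remaining=[) ) / num $]
Step 12: shift ). Stack=[( ( E )] ptr=6 lookahead=) remaining=[) / num $]
Step 13: reduce F->( E ). Stack=[( F] ptr=6 lookahead=) remaining=[) / num $]
Step 14: reduce T->F. Stack=[( T] ptr=6 lookahead=) remaining=[) / num $]
Step 15: reduce E->T. Stack=[( E] ptr=6 lookahead=) remaining=[) / num $]
Step 16: shift ). Stack=[( E )] ptr=7 lookahead=/ remaining=[/ num $]
Step 17: reduce F->( E ). Stack=[F] ptr=7 lookahead=/ remaining=[/ num $]
Step 18: reduce T->F. Stack=[T] ptr=7 lookahead=/ remaining=[/ num $]
Step 19: shift /. Stack=[T /] ptr=8 lookahead=num remaining=[num $]
Step 20: shift num. Stack=[T / num] ptr=9 lookahead=$ remaining=[$]
Step 21: reduce F->num. Stack=[T / F] ptr=9 lookahead=$ remaining=[$]
Step 22: reduce T->T / F. Stack=[T] ptr=9 lookahead=$ remaining=[$]
Step 23: reduce E->T. Stack=[E] ptr=9 lookahead=$ remaining=[$]
Step 24: accept. Stack=[E] ptr=9 lookahead=$ remaining=[$]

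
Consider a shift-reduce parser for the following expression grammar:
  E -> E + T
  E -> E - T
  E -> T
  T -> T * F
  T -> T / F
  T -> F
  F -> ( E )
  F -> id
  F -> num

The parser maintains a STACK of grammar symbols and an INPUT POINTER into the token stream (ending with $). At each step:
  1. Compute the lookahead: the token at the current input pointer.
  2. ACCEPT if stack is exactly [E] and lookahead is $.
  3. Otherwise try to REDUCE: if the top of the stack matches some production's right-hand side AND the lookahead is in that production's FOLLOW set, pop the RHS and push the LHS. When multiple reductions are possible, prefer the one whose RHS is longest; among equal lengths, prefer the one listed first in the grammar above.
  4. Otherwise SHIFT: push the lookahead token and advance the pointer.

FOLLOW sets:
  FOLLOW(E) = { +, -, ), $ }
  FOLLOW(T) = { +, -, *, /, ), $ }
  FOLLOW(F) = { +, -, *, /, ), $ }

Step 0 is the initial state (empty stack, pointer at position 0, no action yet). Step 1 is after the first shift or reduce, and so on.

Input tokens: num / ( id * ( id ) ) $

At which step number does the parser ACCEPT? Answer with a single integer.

Step 1: shift num. Stack=[num] ptr=1 lookahead=/ remaining=[/ ( id * ( id ) ) $]
Step 2: reduce F->num. Stack=[F] ptr=1 lookahead=/ remaining=[/ ( id * ( id ) ) $]
Step 3: reduce T->F. Stack=[T] ptr=1 lookahead=/ remaining=[/ ( id * ( id ) ) $]
Step 4: shift /. Stack=[T /] ptr=2 lookahead=( remaining=[( id * ( id ) ) $]
Step 5: shift (. Stack=[T / (] ptr=3 lookahead=id remaining=[id * ( id ) ) $]
Step 6: shift id. Stack=[T / ( id] ptr=4 lookahead=* remaining=[* ( id ) ) $]
Step 7: reduce F->id. Stack=[T / ( F] ptr=4 lookahead=* remaining=[* ( id ) ) $]
Step 8: reduce T->F. Stack=[T / ( T] ptr=4 lookahead=* remaining=[* ( id ) ) $]
Step 9: shift *. Stack=[T / ( T *] ptr=5 lookahead=( remaining=[( id ) ) $]
Step 10: shift (. Stack=[T / ( T * (] ptr=6 lookahead=id remaining=[id ) ) $]
Step 11: shift id. Stack=[T / ( T * ( id] ptr=7 lookahead=) remaining=[) ) $]
Step 12: reduce F->id. Stack=[T / ( T * ( F] ptr=7 lookahead=) remaining=[) ) $]
Step 13: reduce T->F. Stack=[T / ( T * ( T] ptr=7 lookahead=) remaining=[) ) $]
Step 14: reduce E->T. Stack=[T / ( T * ( E] ptr=7 lookahead=) remaining=[) ) $]
Step 15: shift ). Stack=[T / ( T * ( E )] ptr=8 lookahead=) remaining=[) $]
Step 16: reduce F->( E ). Stack=[T / ( T * F] ptr=8 lookahead=) remaining=[) $]
Step 17: reduce T->T * F. Stack=[T / ( T] ptr=8 lookahead=) remaining=[) $]
Step 18: reduce E->T. Stack=[T / ( E] ptr=8 lookahead=) remaining=[) $]
Step 19: shift ). Stack=[T / ( E )] ptr=9 lookahead=$ remaining=[$]
Step 20: reduce F->( E ). Stack=[T / F] ptr=9 lookahead=$ remaining=[$]
Step 21: reduce T->T / F. Stack=[T] ptr=9 lookahead=$ remaining=[$]
Step 22: reduce E->T. Stack=[E] ptr=9 lookahead=$ remaining=[$]
Step 23: accept. Stack=[E] ptr=9 lookahead=$ remaining=[$]

Answer: 23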